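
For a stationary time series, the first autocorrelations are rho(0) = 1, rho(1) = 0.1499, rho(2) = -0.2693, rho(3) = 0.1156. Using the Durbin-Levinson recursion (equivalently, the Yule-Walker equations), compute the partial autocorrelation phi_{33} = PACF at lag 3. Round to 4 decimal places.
\phi_{33} = 0.2389

The PACF at lag k is phi_{kk}, the last component of the solution
to the Yule-Walker system G_k phi = r_k where
  (G_k)_{ij} = rho(|i - j|), (r_k)_i = rho(i), i,j = 1..k.
Equivalently, Durbin-Levinson gives phi_{kk} iteratively:
  phi_{11} = rho(1)
  phi_{kk} = [rho(k) - sum_{j=1..k-1} phi_{k-1,j} rho(k-j)]
            / [1 - sum_{j=1..k-1} phi_{k-1,j} rho(j)],
  phi_{k,j} = phi_{k-1,j} - phi_{kk} phi_{k-1,k-j},  j = 1..k-1.
Step k = 1:
  phi_11 = rho(1) = 0.1499.
Step k = 2:
  phi_22 = [rho(2) - phi_11 rho(1)] / [1 - phi_11 rho(1)] = [-0.2693 - (0.1499)(0.1499)] / [1 - (0.1499)(0.1499)]
         = -0.29177001 / 0.97752999 = -0.298477.
  Update: phi_21 = phi_11 - phi_22 phi_11 = 0.1499 - (-0.298477)(0.1499) = 0.194642.
Step k = 3:
  phi_33 = [rho(3) - phi_21 rho(2) - phi_22 rho(1)] / [1 - phi_21 rho(1) - phi_22 rho(2)]
    numerator   = 0.1156 - (0.194642)(-0.2693) - (-0.298477)(0.1499) = 0.21275867
    denominator = 1 - (0.194642)(0.1499) - (-0.298477)(-0.2693) = 0.89044342
  phi_33 = 0.21275867 / 0.89044342 = 0.2389.
Therefore phi_{33} = 0.2389.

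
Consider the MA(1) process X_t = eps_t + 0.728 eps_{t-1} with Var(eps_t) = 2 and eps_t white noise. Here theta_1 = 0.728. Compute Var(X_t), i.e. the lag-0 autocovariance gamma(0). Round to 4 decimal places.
\gamma(0) = 3.0600

For an MA(q) process X_t = eps_t + sum_i theta_i eps_{t-i} with
Var(eps_t) = sigma^2, the variance is
  gamma(0) = sigma^2 * (1 + sum_i theta_i^2).
  sum_i theta_i^2 = (0.728)^2 = 0.529984.
  gamma(0) = 2 * (1 + 0.529984) = 2 * 1.529984 = 3.059968, which rounds to 3.0600.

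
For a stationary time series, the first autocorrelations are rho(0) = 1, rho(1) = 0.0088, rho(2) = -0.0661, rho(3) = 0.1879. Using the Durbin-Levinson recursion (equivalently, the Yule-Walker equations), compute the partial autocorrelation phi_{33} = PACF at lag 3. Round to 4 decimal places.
\phi_{33} = 0.1899

The PACF at lag k is phi_{kk}, the last component of the solution
to the Yule-Walker system G_k phi = r_k where
  (G_k)_{ij} = rho(|i - j|), (r_k)_i = rho(i), i,j = 1..k.
Equivalently, Durbin-Levinson gives phi_{kk} iteratively:
  phi_{11} = rho(1)
  phi_{kk} = [rho(k) - sum_{j=1..k-1} phi_{k-1,j} rho(k-j)]
            / [1 - sum_{j=1..k-1} phi_{k-1,j} rho(j)],
  phi_{k,j} = phi_{k-1,j} - phi_{kk} phi_{k-1,k-j},  j = 1..k-1.
Step k = 1:
  phi_11 = rho(1) = 0.0088.
Step k = 2:
  phi_22 = [rho(2) - phi_11 rho(1)] / [1 - phi_11 rho(1)] = [-0.0661 - (0.0088)(0.0088)] / [1 - (0.0088)(0.0088)]
         = -0.06617744 / 0.99992256 = -0.066183.
  Update: phi_21 = phi_11 - phi_22 phi_11 = 0.0088 - (-0.066183)(0.0088) = 0.009382.
Step k = 3:
  phi_33 = [rho(3) - phi_21 rho(2) - phi_22 rho(1)] / [1 - phi_21 rho(1) - phi_22 rho(2)]
    numerator   = 0.1879 - (0.009382)(-0.0661) - (-0.066183)(0.0088) = 0.18910258
    denominator = 1 - (0.009382)(0.0088) - (-0.066183)(-0.0661) = 0.99554277
  phi_33 = 0.18910258 / 0.99554277 = 0.1899.
Therefore phi_{33} = 0.1899.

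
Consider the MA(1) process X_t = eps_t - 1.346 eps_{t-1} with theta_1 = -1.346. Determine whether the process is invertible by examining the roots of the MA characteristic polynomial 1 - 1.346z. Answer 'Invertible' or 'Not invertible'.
\text{Not invertible}

The MA(q) characteristic polynomial is P(z) = 1 - 1.346z.
Invertibility requires all roots to lie outside the unit circle, i.e. |z| > 1 for every root.
This is linear in z: 1 + (-1.346) z = 0  =>  z = -1/(-1.346) = 0.742942,  |z| = 0.742942.
Moduli of all roots: 0.7429.
All moduli strictly greater than 1? No.
Verdict: Not invertible.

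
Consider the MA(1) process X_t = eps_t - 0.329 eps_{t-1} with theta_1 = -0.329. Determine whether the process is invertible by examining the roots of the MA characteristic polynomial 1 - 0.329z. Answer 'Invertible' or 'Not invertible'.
\text{Invertible}

The MA(q) characteristic polynomial is P(z) = 1 - 0.329z.
Invertibility requires all roots to lie outside the unit circle, i.e. |z| > 1 for every root.
This is linear in z: 1 + (-0.329) z = 0  =>  z = -1/(-0.329) = 3.039514,  |z| = 3.039514.
Moduli of all roots: 3.0395.
All moduli strictly greater than 1? Yes.
Verdict: Invertible.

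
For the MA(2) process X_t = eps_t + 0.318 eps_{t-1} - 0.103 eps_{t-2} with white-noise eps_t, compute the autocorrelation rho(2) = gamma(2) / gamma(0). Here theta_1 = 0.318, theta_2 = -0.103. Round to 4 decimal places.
\rho(2) = -0.0926

For an MA(q) process with theta_0 = 1, the autocovariance is
  gamma(k) = sigma^2 * sum_{i=0..q-k} theta_i * theta_{i+k},
and rho(k) = gamma(k) / gamma(0). Sigma^2 cancels.
  numerator   = (1)*(-0.103) = -0.103.
  denominator = (1)^2 + (0.318)^2 + (-0.103)^2 = 1.111733.
  rho(2) = -0.103 / 1.111733 = -0.0926.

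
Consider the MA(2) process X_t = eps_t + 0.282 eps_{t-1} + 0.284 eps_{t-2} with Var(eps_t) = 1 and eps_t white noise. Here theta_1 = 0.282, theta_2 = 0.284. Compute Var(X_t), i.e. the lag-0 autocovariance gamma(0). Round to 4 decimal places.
\gamma(0) = 1.1602

For an MA(q) process X_t = eps_t + sum_i theta_i eps_{t-i} with
Var(eps_t) = sigma^2, the variance is
  gamma(0) = sigma^2 * (1 + sum_i theta_i^2).
  sum_i theta_i^2 = (0.282)^2 + (0.284)^2 = 0.079524 + 0.080656 = 0.16018.
  gamma(0) = 1 * (1 + 0.16018) = 1 * 1.16018 = 1.16018, which rounds to 1.1602.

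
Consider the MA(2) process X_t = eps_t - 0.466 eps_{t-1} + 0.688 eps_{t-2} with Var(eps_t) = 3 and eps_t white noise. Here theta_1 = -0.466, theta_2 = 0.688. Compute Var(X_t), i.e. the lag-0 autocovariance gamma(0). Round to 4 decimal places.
\gamma(0) = 5.0715

For an MA(q) process X_t = eps_t + sum_i theta_i eps_{t-i} with
Var(eps_t) = sigma^2, the variance is
  gamma(0) = sigma^2 * (1 + sum_i theta_i^2).
  sum_i theta_i^2 = (-0.466)^2 + (0.688)^2 = 0.217156 + 0.473344 = 0.6905.
  gamma(0) = 3 * (1 + 0.6905) = 3 * 1.6905 = 5.0715.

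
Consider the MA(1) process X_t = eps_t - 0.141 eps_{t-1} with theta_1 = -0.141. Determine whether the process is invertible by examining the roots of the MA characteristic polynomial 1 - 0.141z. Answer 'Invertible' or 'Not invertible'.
\text{Invertible}

The MA(q) characteristic polynomial is P(z) = 1 - 0.141z.
Invertibility requires all roots to lie outside the unit circle, i.e. |z| > 1 for every root.
This is linear in z: 1 + (-0.141) z = 0  =>  z = -1/(-0.141) = 7.092199,  |z| = 7.092199.
Moduli of all roots: 7.0922.
All moduli strictly greater than 1? Yes.
Verdict: Invertible.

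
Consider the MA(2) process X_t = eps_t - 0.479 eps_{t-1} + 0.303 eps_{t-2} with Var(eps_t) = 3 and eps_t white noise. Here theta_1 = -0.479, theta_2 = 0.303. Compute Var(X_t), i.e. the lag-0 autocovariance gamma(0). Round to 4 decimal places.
\gamma(0) = 3.9638

For an MA(q) process X_t = eps_t + sum_i theta_i eps_{t-i} with
Var(eps_t) = sigma^2, the variance is
  gamma(0) = sigma^2 * (1 + sum_i theta_i^2).
  sum_i theta_i^2 = (-0.479)^2 + (0.303)^2 = 0.229441 + 0.091809 = 0.32125.
  gamma(0) = 3 * (1 + 0.32125) = 3 * 1.32125 = 3.96375, which rounds to 3.9638.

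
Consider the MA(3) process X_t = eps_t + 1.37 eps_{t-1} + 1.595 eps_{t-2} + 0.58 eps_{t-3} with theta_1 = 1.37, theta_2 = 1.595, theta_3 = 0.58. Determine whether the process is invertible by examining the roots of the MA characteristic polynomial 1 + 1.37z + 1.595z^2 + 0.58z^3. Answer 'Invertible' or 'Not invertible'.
\text{Not invertible}

The MA(q) characteristic polynomial is P(z) = 1 + 1.37z + 1.595z^2 + 0.58z^3.
Invertibility requires all roots to lie outside the unit circle, i.e. |z| > 1 for every root.
Degree 3: look for a simple real root z0 first, then factor out (1 - z/z0) and solve the remaining quadratic.
Testing z0 = -2: P(-2) = 1 + (1.37)(-2) + (1.595)(-2)^2 + (0.58)(-2)^3
  = 1 + (-2.74) + (6.38) + (-4.64) = 0.  So z_0 = -2 is a root, |z_0| = 2.
Divide out the factor (1 + 0.5 z) = (1 - z/z0) (since 1/z0 = -0.5):
  P(z) = (1 + 0.5 z)(1 + (0.87) z + (1.16) z^2)
  [check: z-coef 0.87 - (-0.5) = 1.37; z^2-coef 1.16 - (-0.5)(0.87) = 1.595; z^3-coef -(-0.5)(1.16) = 0.58.]
Remaining roots from the quadratic factor 1 + (0.87) z + (1.16) z^2:
  Set 1 + (0.87) z + (1.16) z^2 = 0, i.e. a z^2 + b z + c = 0 with a = 1.16, b = 0.87, c = 1.
  Discriminant D = b^2 - 4ac = (0.87)^2 - 4*(1.16)*1 = 0.7569 - (4.64) = -3.8831.
  D < 0, so the roots are the complex-conjugate pair z = (-b +/- i sqrt(-D)) / (2a) = -0.375 +/- 0.8494i.
  For a conjugate pair |z|^2 = z * conj(z) = (product of roots) = c/a = 1/(1.16) = 0.862069, so |z| = sqrt(0.862069) = 0.9285 for both roots.
Moduli of all roots: 2.0000, 0.9285, 0.9285.
All moduli strictly greater than 1? No.
Verdict: Not invertible.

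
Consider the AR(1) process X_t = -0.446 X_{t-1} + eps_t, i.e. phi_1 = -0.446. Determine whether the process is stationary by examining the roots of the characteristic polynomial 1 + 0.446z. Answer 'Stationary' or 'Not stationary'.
\text{Stationary}

The AR(p) characteristic polynomial is P(z) = 1 + 0.446z.
Stationarity requires all roots to lie outside the unit circle, i.e. |z| > 1 for every root.
This is linear in z: 1 + (0.446) z = 0  =>  z = -1/(0.446) = -2.242152,  |z| = 2.242152.
Moduli of all roots: 2.2422.
All moduli strictly greater than 1? Yes.
Verdict: Stationary.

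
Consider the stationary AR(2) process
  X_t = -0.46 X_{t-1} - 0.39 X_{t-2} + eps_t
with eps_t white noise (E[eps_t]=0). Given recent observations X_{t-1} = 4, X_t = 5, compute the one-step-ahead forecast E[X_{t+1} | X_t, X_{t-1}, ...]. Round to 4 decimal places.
E[X_{t+1} \mid \mathcal F_t] = -3.8600

For an AR(p) model X_t = c + sum_i phi_i X_{t-i} + eps_t, the
one-step-ahead conditional mean is
  E[X_{t+1} | X_t, ...] = c + sum_i phi_i X_{t+1-i}.
Substitute known values:
  E[X_{t+1} | ...] = (-0.46) * (5) + (-0.39) * (4)
                   = -3.8600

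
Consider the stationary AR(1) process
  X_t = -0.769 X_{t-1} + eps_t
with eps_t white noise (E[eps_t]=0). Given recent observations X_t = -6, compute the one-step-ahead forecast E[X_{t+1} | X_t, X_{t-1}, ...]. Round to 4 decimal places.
E[X_{t+1} \mid \mathcal F_t] = 4.6140

For an AR(p) model X_t = c + sum_i phi_i X_{t-i} + eps_t, the
one-step-ahead conditional mean is
  E[X_{t+1} | X_t, ...] = c + sum_i phi_i X_{t+1-i}.
Substitute known values:
  E[X_{t+1} | ...] = (-0.769) * (-6)
                   = 4.6140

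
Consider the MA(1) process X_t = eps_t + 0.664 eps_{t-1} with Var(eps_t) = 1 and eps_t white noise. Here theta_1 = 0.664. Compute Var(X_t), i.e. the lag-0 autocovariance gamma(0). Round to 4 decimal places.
\gamma(0) = 1.4409

For an MA(q) process X_t = eps_t + sum_i theta_i eps_{t-i} with
Var(eps_t) = sigma^2, the variance is
  gamma(0) = sigma^2 * (1 + sum_i theta_i^2).
  sum_i theta_i^2 = (0.664)^2 = 0.440896.
  gamma(0) = 1 * (1 + 0.440896) = 1 * 1.440896 = 1.440896, which rounds to 1.4409.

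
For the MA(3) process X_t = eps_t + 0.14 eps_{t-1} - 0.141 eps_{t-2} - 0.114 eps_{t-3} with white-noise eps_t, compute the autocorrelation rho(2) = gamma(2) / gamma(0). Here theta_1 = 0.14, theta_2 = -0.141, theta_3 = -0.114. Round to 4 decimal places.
\rho(2) = -0.1491

For an MA(q) process with theta_0 = 1, the autocovariance is
  gamma(k) = sigma^2 * sum_{i=0..q-k} theta_i * theta_{i+k},
and rho(k) = gamma(k) / gamma(0). Sigma^2 cancels.
  numerator   = (1)*(-0.141) + (0.14)*(-0.114) = -0.15696.
  denominator = (1)^2 + (0.14)^2 + (-0.141)^2 + (-0.114)^2 = 1.052477.
  rho(2) = -0.15696 / 1.052477 = -0.1491.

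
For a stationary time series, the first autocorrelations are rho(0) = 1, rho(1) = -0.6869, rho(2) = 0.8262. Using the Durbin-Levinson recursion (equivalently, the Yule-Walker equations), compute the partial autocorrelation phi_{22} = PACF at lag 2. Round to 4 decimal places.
\phi_{22} = 0.6709

The PACF at lag k is phi_{kk}, the last component of the solution
to the Yule-Walker system G_k phi = r_k where
  (G_k)_{ij} = rho(|i - j|), (r_k)_i = rho(i), i,j = 1..k.
Equivalently, Durbin-Levinson gives phi_{kk} iteratively:
  phi_{11} = rho(1)
  phi_{kk} = [rho(k) - sum_{j=1..k-1} phi_{k-1,j} rho(k-j)]
            / [1 - sum_{j=1..k-1} phi_{k-1,j} rho(j)],
  phi_{k,j} = phi_{k-1,j} - phi_{kk} phi_{k-1,k-j},  j = 1..k-1.
Step k = 1:
  phi_11 = rho(1) = -0.6869.
Step k = 2:
  phi_22 = [rho(2) - phi_11 rho(1)] / [1 - phi_11 rho(1)] = [0.8262 - (-0.6869)(-0.6869)] / [1 - (-0.6869)(-0.6869)]
         = 0.35436839 / 0.52816839 = 0.6709.
Therefore phi_{22} = 0.6709.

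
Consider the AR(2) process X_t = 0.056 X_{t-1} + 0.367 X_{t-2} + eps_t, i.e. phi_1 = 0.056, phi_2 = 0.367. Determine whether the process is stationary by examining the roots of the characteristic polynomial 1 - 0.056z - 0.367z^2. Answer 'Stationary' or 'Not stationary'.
\text{Stationary}

The AR(p) characteristic polynomial is P(z) = 1 - 0.056z - 0.367z^2.
Stationarity requires all roots to lie outside the unit circle, i.e. |z| > 1 for every root.
Set 1 + (-0.056) z + (-0.367) z^2 = 0, i.e. a z^2 + b z + c = 0 with a = -0.367, b = -0.056, c = 1.
Discriminant D = b^2 - 4ac = (-0.056)^2 - 4*(-0.367)*1 = 0.003136 - (-1.468) = 1.471136.
D >= 0, so the roots are real: z = (-b +/- sqrt(D)) / (2a) = (0.056 +/- 1.212904) / (-0.734).
  z_1 = (0.056 + 1.212904) / (-0.734) = -1.7288,   |z_1| = 1.7288.
  z_2 = (0.056 - 1.212904) / (-0.734) = 1.5762,   |z_2| = 1.5762.
Moduli of all roots: 1.7288, 1.5762.
All moduli strictly greater than 1? Yes.
Verdict: Stationary.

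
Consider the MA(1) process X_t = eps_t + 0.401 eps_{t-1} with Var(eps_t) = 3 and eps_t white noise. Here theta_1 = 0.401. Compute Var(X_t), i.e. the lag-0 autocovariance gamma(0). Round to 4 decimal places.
\gamma(0) = 3.4824

For an MA(q) process X_t = eps_t + sum_i theta_i eps_{t-i} with
Var(eps_t) = sigma^2, the variance is
  gamma(0) = sigma^2 * (1 + sum_i theta_i^2).
  sum_i theta_i^2 = (0.401)^2 = 0.160801.
  gamma(0) = 3 * (1 + 0.160801) = 3 * 1.160801 = 3.482403, which rounds to 3.4824.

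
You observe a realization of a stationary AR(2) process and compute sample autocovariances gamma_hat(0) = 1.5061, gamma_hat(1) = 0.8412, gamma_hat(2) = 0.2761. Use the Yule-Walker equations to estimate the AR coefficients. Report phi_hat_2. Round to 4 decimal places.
\hat\phi_{2} = -0.1870

The Yule-Walker equations for an AR(p) process read, in matrix form,
  Gamma_p phi = r_p,   with   (Gamma_p)_{ij} = gamma(|i - j|),
                       (r_p)_i = gamma(i),   i,j = 1..p.
Substitute the sample gammas (Toeplitz matrix and right-hand side of size 2):
  Gamma_p = [[1.5061, 0.8412], [0.8412, 1.5061]]
  r_p     = [0.8412, 0.2761]
Written out:
  1.5061 phi_1 + 0.8412 phi_2 = 0.8412
  0.8412 phi_1 + 1.5061 phi_2 = 0.2761
Solve by Cramer's rule:
  det = gamma(0)^2 - gamma(1)^2 = (1.5061)^2 - (0.8412)^2 = 2.26833721 - 0.70761744 = 1.56071977
  phi_hat_1 = [gamma(1) gamma(0) - gamma(1) gamma(2)] / det = [(0.8412)(1.5061) - (0.8412)(0.2761)] / 1.56071977 = 1.034676 / 1.56071977 = 0.6629
  phi_hat_2 = [gamma(0) gamma(2) - gamma(1)^2] / det = [(1.5061)(0.2761) - (0.8412)^2] / 1.56071977 = -0.29178323 / 1.56071977 = -0.187
So phi_hat = [0.6629, -0.1870].
Therefore phi_hat_2 = -0.1870.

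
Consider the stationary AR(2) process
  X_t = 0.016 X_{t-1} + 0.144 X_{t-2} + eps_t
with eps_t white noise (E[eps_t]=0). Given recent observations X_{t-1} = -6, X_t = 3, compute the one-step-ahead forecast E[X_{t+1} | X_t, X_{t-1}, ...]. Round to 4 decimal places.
E[X_{t+1} \mid \mathcal F_t] = -0.8160

For an AR(p) model X_t = c + sum_i phi_i X_{t-i} + eps_t, the
one-step-ahead conditional mean is
  E[X_{t+1} | X_t, ...] = c + sum_i phi_i X_{t+1-i}.
Substitute known values:
  E[X_{t+1} | ...] = (0.016) * (3) + (0.144) * (-6)
                   = -0.8160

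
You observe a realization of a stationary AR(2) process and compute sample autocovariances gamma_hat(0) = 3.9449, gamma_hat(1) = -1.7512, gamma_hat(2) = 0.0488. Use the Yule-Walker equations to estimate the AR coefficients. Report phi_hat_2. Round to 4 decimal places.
\hat\phi_{2} = -0.2300

The Yule-Walker equations for an AR(p) process read, in matrix form,
  Gamma_p phi = r_p,   with   (Gamma_p)_{ij} = gamma(|i - j|),
                       (r_p)_i = gamma(i),   i,j = 1..p.
Substitute the sample gammas (Toeplitz matrix and right-hand side of size 2):
  Gamma_p = [[3.9449, -1.7512], [-1.7512, 3.9449]]
  r_p     = [-1.7512, 0.0488]
Written out:
  3.9449 phi_1 - 1.7512 phi_2 = -1.7512
  -1.7512 phi_1 + 3.9449 phi_2 = 0.0488
Solve by Cramer's rule:
  det = gamma(0)^2 - gamma(1)^2 = (3.9449)^2 - (-1.7512)^2 = 15.56223601 - 3.06670144 = 12.49553457
  phi_hat_1 = [gamma(1) gamma(0) - gamma(1) gamma(2)] / det = [(-1.7512)(3.9449) - (-1.7512)(0.0488)] / 12.49553457 = -6.82285032 / 12.49553457 = -0.546
  phi_hat_2 = [gamma(0) gamma(2) - gamma(1)^2] / det = [(3.9449)(0.0488) - (-1.7512)^2] / 12.49553457 = -2.87419032 / 12.49553457 = -0.23
So phi_hat = [-0.5460, -0.2300].
Therefore phi_hat_2 = -0.2300.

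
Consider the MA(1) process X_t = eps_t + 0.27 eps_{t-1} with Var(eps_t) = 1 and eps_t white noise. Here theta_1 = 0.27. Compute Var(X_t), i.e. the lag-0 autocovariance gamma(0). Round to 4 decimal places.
\gamma(0) = 1.0729

For an MA(q) process X_t = eps_t + sum_i theta_i eps_{t-i} with
Var(eps_t) = sigma^2, the variance is
  gamma(0) = sigma^2 * (1 + sum_i theta_i^2).
  sum_i theta_i^2 = (0.27)^2 = 0.0729.
  gamma(0) = 1 * (1 + 0.0729) = 1 * 1.0729 = 1.0729.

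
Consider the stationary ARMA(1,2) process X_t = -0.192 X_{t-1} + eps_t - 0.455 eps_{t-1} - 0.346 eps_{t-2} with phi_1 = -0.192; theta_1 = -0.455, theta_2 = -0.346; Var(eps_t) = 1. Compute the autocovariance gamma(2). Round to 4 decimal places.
\gamma(2) = -0.2474

Multiply the model equation by X_{t-k} and take expectations. With theta_0 = psi_0 = 1 and psi_j the MA(infinity) weights, this gives
  gamma(k) - sum_i phi_i gamma(k-i) = c_k,
  c_k = sigma^2 * sum_{j=k..q} theta_j psi_{j-k}   (c_k = 0 for k > q),
using gamma(-m) = gamma(m).
psi-weights needed (psi_j = theta_j + sum_i phi_i psi_{j-i}):
  psi_1 = theta_1 + phi_1 = -0.455 + (-0.192) = -0.647
  psi_2 = theta_2 + phi_1 psi_1 = -0.346 + (-0.192)(-0.647) = -0.221776
Right-hand sides:
  c_0 = sigma^2 (1 + theta_1 psi_1 + theta_2 psi_2) = 1 * (1 + (-0.455)(-0.647) + (-0.346)(-0.221776)) = 1 * 1.371119 = 1.371119
  c_1 = sigma^2 (theta_1 + theta_2 psi_1) = 1 * (-0.455 + (-0.346)(-0.647)) = -0.231138
  c_2 = sigma^2 theta_2 = 1 * (-0.346) = -0.346
Equations for k = 0 and k = 1 (AR order 1):
  gamma(0) = phi_1 gamma(1) + c_0
  gamma(1) = phi_1 gamma(0) + c_1
Substituting the second into the first: gamma(0) (1 - phi_1^2) = c_0 + phi_1 c_1, so
  gamma(0) = (c_0 + phi_1 c_1) / (1 - phi_1^2) = (1.371119 + (-0.192)(-0.231138)) / (1 - (-0.192)^2) = 1.415498 / 0.963136 = 1.469676.
  gamma(1) = phi_1 gamma(0) + c_1 = (-0.192)(1.469676) + (-0.231138) = -0.513316.
For k = 2: gamma(2) = phi_1 gamma(1) + c_2
  = (-0.192)(-0.513316) + (-0.346) = -0.247443.
Therefore gamma(2) = -0.2474 (to 4 decimal places).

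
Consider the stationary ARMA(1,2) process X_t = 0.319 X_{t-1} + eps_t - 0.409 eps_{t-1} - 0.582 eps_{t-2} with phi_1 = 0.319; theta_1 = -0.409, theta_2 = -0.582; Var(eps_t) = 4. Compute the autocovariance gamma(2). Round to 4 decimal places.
\gamma(2) = -2.2037

Multiply the model equation by X_{t-k} and take expectations. With theta_0 = psi_0 = 1 and psi_j the MA(infinity) weights, this gives
  gamma(k) - sum_i phi_i gamma(k-i) = c_k,
  c_k = sigma^2 * sum_{j=k..q} theta_j psi_{j-k}   (c_k = 0 for k > q),
using gamma(-m) = gamma(m).
psi-weights needed (psi_j = theta_j + sum_i phi_i psi_{j-i}):
  psi_1 = theta_1 + phi_1 = -0.409 + (0.319) = -0.09
  psi_2 = theta_2 + phi_1 psi_1 = -0.582 + (0.319)(-0.09) = -0.61071
Right-hand sides:
  c_0 = sigma^2 (1 + theta_1 psi_1 + theta_2 psi_2) = 4 * (1 + (-0.409)(-0.09) + (-0.582)(-0.61071)) = 4 * 1.392243 = 5.568973
  c_1 = sigma^2 (theta_1 + theta_2 psi_1) = 4 * (-0.409 + (-0.582)(-0.09)) = -1.42648
  c_2 = sigma^2 theta_2 = 4 * (-0.582) = -2.328
Equations for k = 0 and k = 1 (AR order 1):
  gamma(0) = phi_1 gamma(1) + c_0
  gamma(1) = phi_1 gamma(0) + c_1
Substituting the second into the first: gamma(0) (1 - phi_1^2) = c_0 + phi_1 c_1, so
  gamma(0) = (c_0 + phi_1 c_1) / (1 - phi_1^2) = (5.568973 + (0.319)(-1.42648)) / (1 - (0.319)^2) = 5.113926 / 0.898239 = 5.69328.
  gamma(1) = phi_1 gamma(0) + c_1 = (0.319)(5.69328) + (-1.42648) = 0.389676.
For k = 2: gamma(2) = phi_1 gamma(1) + c_2
  = (0.319)(0.389676) + (-2.328) = -2.203693.
Therefore gamma(2) = -2.2037 (to 4 decimal places).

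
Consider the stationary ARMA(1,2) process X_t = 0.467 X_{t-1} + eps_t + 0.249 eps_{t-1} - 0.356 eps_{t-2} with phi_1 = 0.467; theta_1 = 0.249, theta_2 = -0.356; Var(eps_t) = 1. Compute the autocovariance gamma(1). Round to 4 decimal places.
\gamma(1) = 0.7008

Multiply the model equation by X_{t-k} and take expectations. With theta_0 = psi_0 = 1 and psi_j the MA(infinity) weights, this gives
  gamma(k) - sum_i phi_i gamma(k-i) = c_k,
  c_k = sigma^2 * sum_{j=k..q} theta_j psi_{j-k}   (c_k = 0 for k > q),
using gamma(-m) = gamma(m).
psi-weights needed (psi_j = theta_j + sum_i phi_i psi_{j-i}):
  psi_1 = theta_1 + phi_1 = 0.249 + (0.467) = 0.716
  psi_2 = theta_2 + phi_1 psi_1 = -0.356 + (0.467)(0.716) = -0.021628
Right-hand sides:
  c_0 = sigma^2 (1 + theta_1 psi_1 + theta_2 psi_2) = 1 * (1 + (0.249)(0.716) + (-0.356)(-0.021628)) = 1 * 1.185984 = 1.185984
  c_1 = sigma^2 (theta_1 + theta_2 psi_1) = 1 * (0.249 + (-0.356)(0.716)) = -0.005896
  c_2 = sigma^2 theta_2 = 1 * (-0.356) = -0.356
Equations for k = 0 and k = 1 (AR order 1):
  gamma(0) = phi_1 gamma(1) + c_0
  gamma(1) = phi_1 gamma(0) + c_1
Substituting the second into the first: gamma(0) (1 - phi_1^2) = c_0 + phi_1 c_1, so
  gamma(0) = (c_0 + phi_1 c_1) / (1 - phi_1^2) = (1.185984 + (0.467)(-0.005896)) / (1 - (0.467)^2) = 1.18323 / 0.781911 = 1.513254.
  gamma(1) = phi_1 gamma(0) + c_1 = (0.467)(1.513254) + (-0.005896) = 0.700794.
Therefore gamma(1) = 0.7008 (to 4 decimal places).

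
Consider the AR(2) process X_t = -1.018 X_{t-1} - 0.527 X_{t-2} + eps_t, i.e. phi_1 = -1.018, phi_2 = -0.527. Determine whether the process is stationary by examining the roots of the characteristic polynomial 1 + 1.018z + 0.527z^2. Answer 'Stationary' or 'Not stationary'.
\text{Stationary}

The AR(p) characteristic polynomial is P(z) = 1 + 1.018z + 0.527z^2.
Stationarity requires all roots to lie outside the unit circle, i.e. |z| > 1 for every root.
Set 1 + (1.018) z + (0.527) z^2 = 0, i.e. a z^2 + b z + c = 0 with a = 0.527, b = 1.018, c = 1.
Discriminant D = b^2 - 4ac = (1.018)^2 - 4*(0.527)*1 = 1.036324 - (2.108) = -1.071676.
D < 0, so the roots are the complex-conjugate pair z = (-b +/- i sqrt(-D)) / (2a) = -0.9658 +/- 0.9822i.
For a conjugate pair |z|^2 = z * conj(z) = (product of roots) = c/a = 1/(0.527) = 1.897533, so |z| = sqrt(1.897533) = 1.3775 for both roots.
Moduli of all roots: 1.3775, 1.3775.
All moduli strictly greater than 1? Yes.
Verdict: Stationary.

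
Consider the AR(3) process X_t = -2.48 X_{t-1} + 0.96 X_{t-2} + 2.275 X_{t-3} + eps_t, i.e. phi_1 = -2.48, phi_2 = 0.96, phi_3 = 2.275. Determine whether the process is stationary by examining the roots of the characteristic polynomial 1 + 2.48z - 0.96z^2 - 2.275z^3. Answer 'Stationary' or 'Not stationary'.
\text{Not stationary}

The AR(p) characteristic polynomial is P(z) = 1 + 2.48z - 0.96z^2 - 2.275z^3.
Stationarity requires all roots to lie outside the unit circle, i.e. |z| > 1 for every root.
Degree 3: look for a simple real root z0 first, then factor out (1 - z/z0) and solve the remaining quadratic.
Testing z0 = -0.4: P(-0.4) = 1 + (2.48)(-0.4) + (-0.96)(-0.4)^2 + (-2.275)(-0.4)^3
  = 1 + (-0.992) + (-0.1536) + (0.1456) = 0.  So z_0 = -0.4 is a root, |z_0| = 0.4.
Divide out the factor (1 + 2.5 z) = (1 - z/z0) (since 1/z0 = -2.5):
  P(z) = (1 + 2.5 z)(1 + (-0.02) z + (-0.91) z^2)
  [check: z-coef -0.02 - (-2.5) = 2.48; z^2-coef -0.91 - (-2.5)(-0.02) = -0.96; z^3-coef -(-2.5)(-0.91) = -2.275.]
Remaining roots from the quadratic factor 1 + (-0.02) z + (-0.91) z^2:
  Set 1 + (-0.02) z + (-0.91) z^2 = 0, i.e. a z^2 + b z + c = 0 with a = -0.91, b = -0.02, c = 1.
  Discriminant D = b^2 - 4ac = (-0.02)^2 - 4*(-0.91)*1 = 0.0004 - (-3.64) = 3.6404.
  D >= 0, so the roots are real: z = (-b +/- sqrt(D)) / (2a) = (0.02 +/- 1.907983) / (-1.82).
    z_1 = (0.02 + 1.907983) / (-1.82) = -1.0593,   |z_1| = 1.0593.
    z_2 = (0.02 - 1.907983) / (-1.82) = 1.0374,   |z_2| = 1.0374.
Moduli of all roots: 0.4000, 1.0593, 1.0374.
All moduli strictly greater than 1? No.
Verdict: Not stationary.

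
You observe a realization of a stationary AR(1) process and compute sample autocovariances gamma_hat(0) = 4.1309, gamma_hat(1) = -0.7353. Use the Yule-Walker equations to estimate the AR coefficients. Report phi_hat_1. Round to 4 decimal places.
\hat\phi_{1} = -0.1780

The Yule-Walker equations for an AR(p) process read, in matrix form,
  Gamma_p phi = r_p,   with   (Gamma_p)_{ij} = gamma(|i - j|),
                       (r_p)_i = gamma(i),   i,j = 1..p.
Substitute the sample gammas (Toeplitz matrix and right-hand side of size 1):
  Gamma_p = [[4.1309]]
  r_p     = [-0.7353]
With p = 1 this is the single equation gamma(0) phi_1 = gamma(1):
  phi_hat_1 = gamma(1) / gamma(0) = -0.7353 / 4.1309 = -0.1780.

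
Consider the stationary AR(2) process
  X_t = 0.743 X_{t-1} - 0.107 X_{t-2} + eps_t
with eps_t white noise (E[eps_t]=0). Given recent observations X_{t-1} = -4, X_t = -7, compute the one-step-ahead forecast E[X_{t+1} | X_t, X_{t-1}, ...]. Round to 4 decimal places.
E[X_{t+1} \mid \mathcal F_t] = -4.7730

For an AR(p) model X_t = c + sum_i phi_i X_{t-i} + eps_t, the
one-step-ahead conditional mean is
  E[X_{t+1} | X_t, ...] = c + sum_i phi_i X_{t+1-i}.
Substitute known values:
  E[X_{t+1} | ...] = (0.743) * (-7) + (-0.107) * (-4)
                   = -4.7730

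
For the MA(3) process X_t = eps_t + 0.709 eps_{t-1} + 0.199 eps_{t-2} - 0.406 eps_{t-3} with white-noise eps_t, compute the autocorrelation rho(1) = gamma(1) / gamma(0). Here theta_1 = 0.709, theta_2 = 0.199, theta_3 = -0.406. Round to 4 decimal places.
\rho(1) = 0.4506

For an MA(q) process with theta_0 = 1, the autocovariance is
  gamma(k) = sigma^2 * sum_{i=0..q-k} theta_i * theta_{i+k},
and rho(k) = gamma(k) / gamma(0). Sigma^2 cancels.
  numerator   = (1)*(0.709) + (0.709)*(0.199) + (0.199)*(-0.406) = 0.769297.
  denominator = (1)^2 + (0.709)^2 + (0.199)^2 + (-0.406)^2 = 1.707118.
  rho(1) = 0.769297 / 1.707118 = 0.4506.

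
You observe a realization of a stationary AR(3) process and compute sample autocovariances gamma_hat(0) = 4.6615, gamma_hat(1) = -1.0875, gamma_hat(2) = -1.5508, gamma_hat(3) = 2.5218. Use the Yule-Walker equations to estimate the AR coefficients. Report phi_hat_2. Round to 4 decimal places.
\hat\phi_{2} = -0.2690

The Yule-Walker equations for an AR(p) process read, in matrix form,
  Gamma_p phi = r_p,   with   (Gamma_p)_{ij} = gamma(|i - j|),
                       (r_p)_i = gamma(i),   i,j = 1..p.
Substitute the sample gammas (Toeplitz matrix and right-hand side of size 3):
  Gamma_p = [[4.6615, -1.0875, -1.5508], [-1.0875, 4.6615, -1.0875], [-1.5508, -1.0875, 4.6615]]
  r_p     = [-1.0875, -1.5508, 2.5218]
Written out (R1..R3):
  (R1) 4.6615 phi_1 - 1.0875 phi_2 - 1.5508 phi_3 = -1.0875
  (R2) -1.0875 phi_1 + 4.6615 phi_2 - 1.0875 phi_3 = -1.5508
  (R3) -1.5508 phi_1 - 1.0875 phi_2 + 4.6615 phi_3 = 2.5218
Gaussian elimination:
  R2 <- R2 - (-1.0875/4.6615) R1 = R2 - (-0.233294) R1:  4.407793 phi_2 - 1.449292 phi_3 = -1.804507
  R3 <- R3 - (-1.5508/4.6615) R1 = R3 - (-0.332683) R1:  -1.449292 phi_2 + 4.145576 phi_3 = 2.160008
  R3 <- R3 - (-1.449292/4.407793) R2 = R3 - (-0.328802) R2:  3.669045 phi_3 = 1.566682
Back-substitution:
  phi_hat_3 = 1.566682 / 3.669045 = 0.427
  phi_hat_2 = (-1.804507 - (-1.449292)(0.427)) / 4.407793 = -0.268992
  phi_hat_1 = (-1.0875 - (-1.0875)(-0.268992) - (-1.5508)(0.427)) / 4.6615 = -0.153993
So phi_hat = [-0.1540, -0.2690, 0.4270].
Therefore phi_hat_2 = -0.2690.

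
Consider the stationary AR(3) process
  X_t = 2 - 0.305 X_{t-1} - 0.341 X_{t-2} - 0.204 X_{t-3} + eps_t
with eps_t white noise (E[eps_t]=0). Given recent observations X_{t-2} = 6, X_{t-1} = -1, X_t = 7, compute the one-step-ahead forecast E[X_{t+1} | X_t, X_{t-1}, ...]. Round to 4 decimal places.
E[X_{t+1} \mid \mathcal F_t] = -1.0180

For an AR(p) model X_t = c + sum_i phi_i X_{t-i} + eps_t, the
one-step-ahead conditional mean is
  E[X_{t+1} | X_t, ...] = c + sum_i phi_i X_{t+1-i}.
Substitute known values:
  E[X_{t+1} | ...] = 2 + (-0.305) * (7) + (-0.341) * (-1) + (-0.204) * (6)
                   = -1.0180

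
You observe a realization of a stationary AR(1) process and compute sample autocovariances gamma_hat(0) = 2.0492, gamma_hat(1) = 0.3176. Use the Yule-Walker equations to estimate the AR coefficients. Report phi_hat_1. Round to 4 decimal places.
\hat\phi_{1} = 0.1550

The Yule-Walker equations for an AR(p) process read, in matrix form,
  Gamma_p phi = r_p,   with   (Gamma_p)_{ij} = gamma(|i - j|),
                       (r_p)_i = gamma(i),   i,j = 1..p.
Substitute the sample gammas (Toeplitz matrix and right-hand side of size 1):
  Gamma_p = [[2.0492]]
  r_p     = [0.3176]
With p = 1 this is the single equation gamma(0) phi_1 = gamma(1):
  phi_hat_1 = gamma(1) / gamma(0) = 0.3176 / 2.0492 = 0.1550.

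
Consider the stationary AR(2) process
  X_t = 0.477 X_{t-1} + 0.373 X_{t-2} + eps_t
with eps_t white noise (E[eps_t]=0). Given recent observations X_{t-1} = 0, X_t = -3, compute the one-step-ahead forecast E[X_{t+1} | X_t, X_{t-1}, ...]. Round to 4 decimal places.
E[X_{t+1} \mid \mathcal F_t] = -1.4310

For an AR(p) model X_t = c + sum_i phi_i X_{t-i} + eps_t, the
one-step-ahead conditional mean is
  E[X_{t+1} | X_t, ...] = c + sum_i phi_i X_{t+1-i}.
Substitute known values:
  E[X_{t+1} | ...] = (0.477) * (-3) + (0.373) * (0)
                   = -1.4310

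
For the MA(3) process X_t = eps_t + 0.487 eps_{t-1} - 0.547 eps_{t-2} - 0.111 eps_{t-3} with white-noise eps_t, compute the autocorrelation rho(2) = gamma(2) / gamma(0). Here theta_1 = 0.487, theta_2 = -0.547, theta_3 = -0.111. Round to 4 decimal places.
\rho(2) = -0.3881

For an MA(q) process with theta_0 = 1, the autocovariance is
  gamma(k) = sigma^2 * sum_{i=0..q-k} theta_i * theta_{i+k},
and rho(k) = gamma(k) / gamma(0). Sigma^2 cancels.
  numerator   = (1)*(-0.547) + (0.487)*(-0.111) = -0.601057.
  denominator = (1)^2 + (0.487)^2 + (-0.547)^2 + (-0.111)^2 = 1.548699.
  rho(2) = -0.601057 / 1.548699 = -0.3881.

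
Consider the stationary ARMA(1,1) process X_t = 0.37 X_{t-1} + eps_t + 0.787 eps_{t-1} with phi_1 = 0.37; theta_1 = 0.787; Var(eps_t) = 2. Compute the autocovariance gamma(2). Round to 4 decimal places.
\gamma(2) = 1.2808

Multiply the model equation by X_{t-k} and take expectations. With theta_0 = psi_0 = 1 and psi_j the MA(infinity) weights, this gives
  gamma(k) - sum_i phi_i gamma(k-i) = c_k,
  c_k = sigma^2 * sum_{j=k..q} theta_j psi_{j-k}   (c_k = 0 for k > q),
using gamma(-m) = gamma(m).
psi-weights needed (psi_j = theta_j + sum_i phi_i psi_{j-i}):
  psi_1 = theta_1 + phi_1 = 0.787 + (0.37) = 1.157
Right-hand sides:
  c_0 = sigma^2 (1 + theta_1 psi_1) = 2 * (1 + (0.787)(1.157)) = 2 * 1.910559 = 3.821118
  c_1 = sigma^2 theta_1 = 2 * (0.787) = 1.574
  c_2 = 0
Equations for k = 0 and k = 1 (AR order 1):
  gamma(0) = phi_1 gamma(1) + c_0
  gamma(1) = phi_1 gamma(0) + c_1
Substituting the second into the first: gamma(0) (1 - phi_1^2) = c_0 + phi_1 c_1, so
  gamma(0) = (c_0 + phi_1 c_1) / (1 - phi_1^2) = (3.821118 + (0.37)(1.574)) / (1 - (0.37)^2) = 4.403498 / 0.8631 = 5.101956.
  gamma(1) = phi_1 gamma(0) + c_1 = (0.37)(5.101956) + (1.574) = 3.461724.
For k = 2 (> q): gamma(2) = phi_1 gamma(1) = (0.37)(3.461724) = 1.280838.
Therefore gamma(2) = 1.2808 (to 4 decimal places).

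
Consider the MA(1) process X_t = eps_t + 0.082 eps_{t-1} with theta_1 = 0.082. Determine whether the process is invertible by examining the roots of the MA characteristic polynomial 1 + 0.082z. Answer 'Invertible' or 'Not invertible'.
\text{Invertible}

The MA(q) characteristic polynomial is P(z) = 1 + 0.082z.
Invertibility requires all roots to lie outside the unit circle, i.e. |z| > 1 for every root.
This is linear in z: 1 + (0.082) z = 0  =>  z = -1/(0.082) = -12.195122,  |z| = 12.195122.
Moduli of all roots: 12.1951.
All moduli strictly greater than 1? Yes.
Verdict: Invertible.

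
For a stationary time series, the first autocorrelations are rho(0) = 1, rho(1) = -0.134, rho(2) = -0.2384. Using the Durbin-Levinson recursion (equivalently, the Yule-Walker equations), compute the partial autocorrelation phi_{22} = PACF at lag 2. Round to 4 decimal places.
\phi_{22} = -0.2610

The PACF at lag k is phi_{kk}, the last component of the solution
to the Yule-Walker system G_k phi = r_k where
  (G_k)_{ij} = rho(|i - j|), (r_k)_i = rho(i), i,j = 1..k.
Equivalently, Durbin-Levinson gives phi_{kk} iteratively:
  phi_{11} = rho(1)
  phi_{kk} = [rho(k) - sum_{j=1..k-1} phi_{k-1,j} rho(k-j)]
            / [1 - sum_{j=1..k-1} phi_{k-1,j} rho(j)],
  phi_{k,j} = phi_{k-1,j} - phi_{kk} phi_{k-1,k-j},  j = 1..k-1.
Step k = 1:
  phi_11 = rho(1) = -0.134.
Step k = 2:
  phi_22 = [rho(2) - phi_11 rho(1)] / [1 - phi_11 rho(1)] = [-0.2384 - (-0.134)(-0.134)] / [1 - (-0.134)(-0.134)]
         = -0.256356 / 0.982044 = -0.261.
Therefore phi_{22} = -0.2610.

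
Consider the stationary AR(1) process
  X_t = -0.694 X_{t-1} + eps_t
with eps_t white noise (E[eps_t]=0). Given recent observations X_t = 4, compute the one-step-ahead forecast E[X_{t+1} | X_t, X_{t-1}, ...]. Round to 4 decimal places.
E[X_{t+1} \mid \mathcal F_t] = -2.7760

For an AR(p) model X_t = c + sum_i phi_i X_{t-i} + eps_t, the
one-step-ahead conditional mean is
  E[X_{t+1} | X_t, ...] = c + sum_i phi_i X_{t+1-i}.
Substitute known values:
  E[X_{t+1} | ...] = (-0.694) * (4)
                   = -2.7760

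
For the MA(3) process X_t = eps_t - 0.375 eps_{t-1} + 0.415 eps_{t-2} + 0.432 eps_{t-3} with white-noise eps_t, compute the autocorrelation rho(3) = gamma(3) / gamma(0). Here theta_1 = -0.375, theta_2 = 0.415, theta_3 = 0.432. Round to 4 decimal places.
\rho(3) = 0.2881

For an MA(q) process with theta_0 = 1, the autocovariance is
  gamma(k) = sigma^2 * sum_{i=0..q-k} theta_i * theta_{i+k},
and rho(k) = gamma(k) / gamma(0). Sigma^2 cancels.
  numerator   = (1)*(0.432) = 0.432.
  denominator = (1)^2 + (-0.375)^2 + (0.415)^2 + (0.432)^2 = 1.499474.
  rho(3) = 0.432 / 1.499474 = 0.2881.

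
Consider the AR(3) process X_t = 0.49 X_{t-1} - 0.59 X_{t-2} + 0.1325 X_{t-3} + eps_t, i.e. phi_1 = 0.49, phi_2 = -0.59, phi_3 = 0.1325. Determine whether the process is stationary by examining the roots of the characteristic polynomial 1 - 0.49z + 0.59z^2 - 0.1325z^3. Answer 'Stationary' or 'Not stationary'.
\text{Stationary}

The AR(p) characteristic polynomial is P(z) = 1 - 0.49z + 0.59z^2 - 0.1325z^3.
Stationarity requires all roots to lie outside the unit circle, i.e. |z| > 1 for every root.
Degree 3: look for a simple real root z0 first, then factor out (1 - z/z0) and solve the remaining quadratic.
Testing z0 = 4: P(4) = 1 + (-0.49)(4) + (0.59)(4)^2 + (-0.1325)(4)^3
  = 1 + (-1.96) + (9.44) + (-8.48) = 0.  So z_0 = 4 is a root, |z_0| = 4.
Divide out the factor (1 - 0.25 z) = (1 - z/z0) (since 1/z0 = 0.25):
  P(z) = (1 - 0.25 z)(1 + (-0.24) z + (0.53) z^2)
  [check: z-coef -0.24 - (0.25) = -0.49; z^2-coef 0.53 - (0.25)(-0.24) = 0.59; z^3-coef -(0.25)(0.53) = -0.1325.]
Remaining roots from the quadratic factor 1 + (-0.24) z + (0.53) z^2:
  Set 1 + (-0.24) z + (0.53) z^2 = 0, i.e. a z^2 + b z + c = 0 with a = 0.53, b = -0.24, c = 1.
  Discriminant D = b^2 - 4ac = (-0.24)^2 - 4*(0.53)*1 = 0.0576 - (2.12) = -2.0624.
  D < 0, so the roots are the complex-conjugate pair z = (-b +/- i sqrt(-D)) / (2a) = 0.2264 +/- 1.3548i.
  For a conjugate pair |z|^2 = z * conj(z) = (product of roots) = c/a = 1/(0.53) = 1.886792, so |z| = sqrt(1.886792) = 1.3736 for both roots.
Moduli of all roots: 4.0000, 1.3736, 1.3736.
All moduli strictly greater than 1? Yes.
Verdict: Stationary.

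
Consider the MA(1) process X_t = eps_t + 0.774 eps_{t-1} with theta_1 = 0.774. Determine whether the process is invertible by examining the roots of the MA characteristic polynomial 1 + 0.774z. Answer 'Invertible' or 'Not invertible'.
\text{Invertible}

The MA(q) characteristic polynomial is P(z) = 1 + 0.774z.
Invertibility requires all roots to lie outside the unit circle, i.e. |z| > 1 for every root.
This is linear in z: 1 + (0.774) z = 0  =>  z = -1/(0.774) = -1.29199,  |z| = 1.29199.
Moduli of all roots: 1.2920.
All moduli strictly greater than 1? Yes.
Verdict: Invertible.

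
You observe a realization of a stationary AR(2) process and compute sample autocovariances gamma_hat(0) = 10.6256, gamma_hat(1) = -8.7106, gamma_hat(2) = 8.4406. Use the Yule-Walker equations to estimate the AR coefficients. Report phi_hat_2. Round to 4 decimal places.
\hat\phi_{2} = 0.3730

The Yule-Walker equations for an AR(p) process read, in matrix form,
  Gamma_p phi = r_p,   with   (Gamma_p)_{ij} = gamma(|i - j|),
                       (r_p)_i = gamma(i),   i,j = 1..p.
Substitute the sample gammas (Toeplitz matrix and right-hand side of size 2):
  Gamma_p = [[10.6256, -8.7106], [-8.7106, 10.6256]]
  r_p     = [-8.7106, 8.4406]
Written out:
  10.6256 phi_1 - 8.7106 phi_2 = -8.7106
  -8.7106 phi_1 + 10.6256 phi_2 = 8.4406
Solve by Cramer's rule:
  det = gamma(0)^2 - gamma(1)^2 = (10.6256)^2 - (-8.7106)^2 = 112.90337536 - 75.87455236 = 37.028823
  phi_hat_1 = [gamma(1) gamma(0) - gamma(1) gamma(2)] / det = [(-8.7106)(10.6256) - (-8.7106)(8.4406)] / 37.028823 = -19.032661 / 37.028823 = -0.514
  phi_hat_2 = [gamma(0) gamma(2) - gamma(1)^2] / det = [(10.6256)(8.4406) - (-8.7106)^2] / 37.028823 = 13.811887 / 37.028823 = 0.373
So phi_hat = [-0.5140, 0.3730].
Therefore phi_hat_2 = 0.3730.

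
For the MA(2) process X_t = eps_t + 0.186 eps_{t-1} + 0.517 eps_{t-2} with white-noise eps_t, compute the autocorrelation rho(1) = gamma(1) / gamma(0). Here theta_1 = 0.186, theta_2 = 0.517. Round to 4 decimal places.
\rho(1) = 0.2167

For an MA(q) process with theta_0 = 1, the autocovariance is
  gamma(k) = sigma^2 * sum_{i=0..q-k} theta_i * theta_{i+k},
and rho(k) = gamma(k) / gamma(0). Sigma^2 cancels.
  numerator   = (1)*(0.186) + (0.186)*(0.517) = 0.282162.
  denominator = (1)^2 + (0.186)^2 + (0.517)^2 = 1.301885.
  rho(1) = 0.282162 / 1.301885 = 0.2167.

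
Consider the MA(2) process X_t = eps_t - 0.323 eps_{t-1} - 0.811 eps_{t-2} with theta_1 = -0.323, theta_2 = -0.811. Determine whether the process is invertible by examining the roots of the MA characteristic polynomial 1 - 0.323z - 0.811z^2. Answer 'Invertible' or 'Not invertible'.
\text{Not invertible}

The MA(q) characteristic polynomial is P(z) = 1 - 0.323z - 0.811z^2.
Invertibility requires all roots to lie outside the unit circle, i.e. |z| > 1 for every root.
Set 1 + (-0.323) z + (-0.811) z^2 = 0, i.e. a z^2 + b z + c = 0 with a = -0.811, b = -0.323, c = 1.
Discriminant D = b^2 - 4ac = (-0.323)^2 - 4*(-0.811)*1 = 0.104329 - (-3.244) = 3.348329.
D >= 0, so the roots are real: z = (-b +/- sqrt(D)) / (2a) = (0.323 +/- 1.829844) / (-1.622).
  z_1 = (0.323 + 1.829844) / (-1.622) = -1.3273,   |z_1| = 1.3273.
  z_2 = (0.323 - 1.829844) / (-1.622) = 0.929,   |z_2| = 0.929.
Moduli of all roots: 1.3273, 0.9290.
All moduli strictly greater than 1? No.
Verdict: Not invertible.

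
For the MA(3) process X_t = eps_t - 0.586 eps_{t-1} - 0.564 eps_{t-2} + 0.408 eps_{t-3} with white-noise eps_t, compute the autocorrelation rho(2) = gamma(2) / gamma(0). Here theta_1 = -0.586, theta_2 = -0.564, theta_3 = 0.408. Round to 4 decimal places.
\rho(2) = -0.4393

For an MA(q) process with theta_0 = 1, the autocovariance is
  gamma(k) = sigma^2 * sum_{i=0..q-k} theta_i * theta_{i+k},
and rho(k) = gamma(k) / gamma(0). Sigma^2 cancels.
  numerator   = (1)*(-0.564) + (-0.586)*(0.408) = -0.803088.
  denominator = (1)^2 + (-0.586)^2 + (-0.564)^2 + (0.408)^2 = 1.827956.
  rho(2) = -0.803088 / 1.827956 = -0.4393.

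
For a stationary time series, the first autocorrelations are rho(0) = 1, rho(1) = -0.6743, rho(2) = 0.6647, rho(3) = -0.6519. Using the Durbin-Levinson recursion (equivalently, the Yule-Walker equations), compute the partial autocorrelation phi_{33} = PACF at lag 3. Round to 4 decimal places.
\phi_{33} = -0.2511

The PACF at lag k is phi_{kk}, the last component of the solution
to the Yule-Walker system G_k phi = r_k where
  (G_k)_{ij} = rho(|i - j|), (r_k)_i = rho(i), i,j = 1..k.
Equivalently, Durbin-Levinson gives phi_{kk} iteratively:
  phi_{11} = rho(1)
  phi_{kk} = [rho(k) - sum_{j=1..k-1} phi_{k-1,j} rho(k-j)]
            / [1 - sum_{j=1..k-1} phi_{k-1,j} rho(j)],
  phi_{k,j} = phi_{k-1,j} - phi_{kk} phi_{k-1,k-j},  j = 1..k-1.
Step k = 1:
  phi_11 = rho(1) = -0.6743.
Step k = 2:
  phi_22 = [rho(2) - phi_11 rho(1)] / [1 - phi_11 rho(1)] = [0.6647 - (-0.6743)(-0.6743)] / [1 - (-0.6743)(-0.6743)]
         = 0.21001951 / 0.54531951 = 0.385131.
  Update: phi_21 = phi_11 - phi_22 phi_11 = -0.6743 - (0.385131)(-0.6743) = -0.414606.
Step k = 3:
  phi_33 = [rho(3) - phi_21 rho(2) - phi_22 rho(1)] / [1 - phi_21 rho(1) - phi_22 rho(2)]
    numerator   = -0.6519 - (-0.414606)(0.6647) - (0.385131)(-0.6743) = -0.11661742
    denominator = 1 - (-0.414606)(-0.6743) - (0.385131)(0.6647) = 0.46443446
  phi_33 = -0.11661742 / 0.46443446 = -0.2511.
Therefore phi_{33} = -0.2511.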